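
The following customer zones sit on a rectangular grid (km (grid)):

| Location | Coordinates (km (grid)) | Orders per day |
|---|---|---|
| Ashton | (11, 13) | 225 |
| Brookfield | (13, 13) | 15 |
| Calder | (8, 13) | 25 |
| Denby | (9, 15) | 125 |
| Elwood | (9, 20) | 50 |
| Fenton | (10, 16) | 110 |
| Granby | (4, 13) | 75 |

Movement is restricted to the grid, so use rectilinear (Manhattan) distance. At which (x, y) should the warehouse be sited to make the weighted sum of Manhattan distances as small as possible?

(10, 13)

Manhattan distance separates: Σwᵢ(|x−xᵢ|+|y−yᵢ|) = Σwᵢ|x−xᵢ| + Σwᵢ|y−yᵢ|, so x and y are optimised independently as 1-D weighted medians.
Total weight W = 625; half = 312.5.
x-coordinate, sorted with cumulative weight:
  x=4 (Granby, w=75) cum 75
  x=8 (Calder, w=25) cum 100
  x=9 (Denby, w=125) cum 225
  x=9 (Elwood, w=50) cum 275
  x=10 (Fenton, w=110) cum 385  ← median
  x=11 (Ashton, w=225) cum 610
  x=13 (Brookfield, w=15) cum 625
⇒ x* = 10
y-coordinate, sorted with cumulative weight:
  y=13 (Ashton, w=225) cum 225
  y=13 (Brookfield, w=15) cum 240
  y=13 (Calder, w=25) cum 265
  y=13 (Granby, w=75) cum 340  ← median
  y=15 (Denby, w=125) cum 465
  y=16 (Fenton, w=110) cum 575
  y=20 (Elwood, w=50) cum 625
⇒ y* = 13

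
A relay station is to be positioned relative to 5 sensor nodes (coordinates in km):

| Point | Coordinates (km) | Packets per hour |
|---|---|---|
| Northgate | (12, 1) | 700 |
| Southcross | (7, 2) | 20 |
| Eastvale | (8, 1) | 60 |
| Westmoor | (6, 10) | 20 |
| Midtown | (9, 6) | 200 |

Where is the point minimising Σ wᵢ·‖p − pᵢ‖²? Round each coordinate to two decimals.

(10.94, 2.20)

The minimiser of Σwᵢ‖p−pᵢ‖² is the weighted centroid p* = (Σwᵢpᵢ)/(Σwᵢ).
Σwᵢ = 1000.
Σwᵢxᵢ = 700·12 + 20·7 + 60·8 + 20·6 + 200·9 = 10940.
Σwᵢyᵢ = 700·1 + 20·2 + 60·1 + 20·10 + 200·6 = 2200.
x* = 10940/1000 = 10.94, y* = 2200/1000 = 2.20.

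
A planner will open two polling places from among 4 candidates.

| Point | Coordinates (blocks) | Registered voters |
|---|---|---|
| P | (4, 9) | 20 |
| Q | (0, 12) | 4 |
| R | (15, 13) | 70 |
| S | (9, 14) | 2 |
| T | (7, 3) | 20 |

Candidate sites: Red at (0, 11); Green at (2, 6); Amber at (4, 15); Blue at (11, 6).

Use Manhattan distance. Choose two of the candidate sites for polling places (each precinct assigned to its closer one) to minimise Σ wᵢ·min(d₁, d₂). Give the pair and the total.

Evaluate every pair (each demand assigned to the nearer of the two):
  {Red, Blue}: total = 1054
  {Green, Blue}: total = 1062
  {Amber, Blue}: total = 1070
  {Green, Amber}: total = 1210
  {Red, Amber}: total = 1346
  {Red, Green}: total = 1478
Best pair: {Red, Blue} with total 1054.

{Red, Blue}, total 1054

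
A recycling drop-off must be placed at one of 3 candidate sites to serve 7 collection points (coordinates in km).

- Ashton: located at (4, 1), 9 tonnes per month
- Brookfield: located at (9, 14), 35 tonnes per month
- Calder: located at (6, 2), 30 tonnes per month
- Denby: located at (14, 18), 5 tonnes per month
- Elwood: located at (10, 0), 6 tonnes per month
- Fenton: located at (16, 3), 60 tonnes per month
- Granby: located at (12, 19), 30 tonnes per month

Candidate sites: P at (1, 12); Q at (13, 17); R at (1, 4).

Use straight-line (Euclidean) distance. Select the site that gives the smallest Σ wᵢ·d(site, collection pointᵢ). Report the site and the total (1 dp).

Q, total 1873.6 km

Total weighted distance at each candidate:
  P (1, 12): total = 2329.0
  Q (13, 17): total = 1873.6
  R (1, 4): total = 2262.6
Minimum is at Q with total 1873.6 km.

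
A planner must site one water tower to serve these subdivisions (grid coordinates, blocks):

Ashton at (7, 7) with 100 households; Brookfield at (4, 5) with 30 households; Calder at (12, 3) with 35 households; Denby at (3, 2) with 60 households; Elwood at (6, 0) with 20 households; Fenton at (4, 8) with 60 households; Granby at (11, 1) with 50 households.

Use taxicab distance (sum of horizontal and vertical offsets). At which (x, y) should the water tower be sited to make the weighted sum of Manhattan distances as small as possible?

(7, 5)

Manhattan distance separates: Σwᵢ(|x−xᵢ|+|y−yᵢ|) = Σwᵢ|x−xᵢ| + Σwᵢ|y−yᵢ|, so x and y are optimised independently as 1-D weighted medians.
Total weight W = 355; half = 177.5.
x-coordinate, sorted with cumulative weight:
  x=3 (Denby, w=60) cum 60
  x=4 (Brookfield, w=30) cum 90
  x=4 (Fenton, w=60) cum 150
  x=6 (Elwood, w=20) cum 170
  x=7 (Ashton, w=100) cum 270  ← median
  x=11 (Granby, w=50) cum 320
  x=12 (Calder, w=35) cum 355
⇒ x* = 7
y-coordinate, sorted with cumulative weight:
  y=0 (Elwood, w=20) cum 20
  y=1 (Granby, w=50) cum 70
  y=2 (Denby, w=60) cum 130
  y=3 (Calder, w=35) cum 165
  y=5 (Brookfield, w=30) cum 195  ← median
  y=7 (Ashton, w=100) cum 295
  y=8 (Fenton, w=60) cum 355
⇒ y* = 5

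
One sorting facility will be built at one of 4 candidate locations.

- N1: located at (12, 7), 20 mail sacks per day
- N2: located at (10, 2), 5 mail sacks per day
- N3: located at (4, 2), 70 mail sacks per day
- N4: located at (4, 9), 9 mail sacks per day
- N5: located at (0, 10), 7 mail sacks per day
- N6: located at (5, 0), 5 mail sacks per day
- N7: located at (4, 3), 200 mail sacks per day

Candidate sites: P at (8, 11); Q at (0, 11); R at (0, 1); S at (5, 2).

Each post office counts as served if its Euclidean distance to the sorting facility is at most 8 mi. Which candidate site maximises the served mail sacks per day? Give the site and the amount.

S, covering 289

Coverage radius r = 8 mi; a point is covered iff (Δx)²+(Δy)² ≤ 8² = 64.
  P (8, 11): covers {N1, N4} → 29
  Q (0, 11): covers {N4, N5} → 16
  R (0, 1): covers {N3, N6, N7} → 275
  S (5, 2): covers {N2, N3, N4, N6, N7} → 289
Maximum coverage at S: 289 mail sacks per day.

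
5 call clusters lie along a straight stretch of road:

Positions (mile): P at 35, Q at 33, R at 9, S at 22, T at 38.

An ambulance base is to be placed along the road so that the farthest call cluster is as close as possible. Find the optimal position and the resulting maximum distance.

location 23.5, max distance 14.5

The 1-center on a line is the midpoint of the two extreme points: leftmost at 9, rightmost at 38.
Optimal location = (9 + 38)/2 = 23.5; maximum distance = (38 − 9)/2 = 14.5.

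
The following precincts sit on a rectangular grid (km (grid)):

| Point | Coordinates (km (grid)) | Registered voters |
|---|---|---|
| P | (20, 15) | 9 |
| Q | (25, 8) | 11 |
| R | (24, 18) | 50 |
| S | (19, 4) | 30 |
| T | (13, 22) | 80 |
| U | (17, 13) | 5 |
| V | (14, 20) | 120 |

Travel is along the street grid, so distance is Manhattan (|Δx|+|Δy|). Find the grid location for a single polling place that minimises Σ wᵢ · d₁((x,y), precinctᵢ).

(14, 20)

Manhattan distance separates: Σwᵢ(|x−xᵢ|+|y−yᵢ|) = Σwᵢ|x−xᵢ| + Σwᵢ|y−yᵢ|, so x and y are optimised independently as 1-D weighted medians.
Total weight W = 305; half = 152.5.
x-coordinate, sorted with cumulative weight:
  x=13 (T, w=80) cum 80
  x=14 (V, w=120) cum 200  ← median
  x=17 (U, w=5) cum 205
  x=19 (S, w=30) cum 235
  x=20 (P, w=9) cum 244
  x=24 (R, w=50) cum 294
  x=25 (Q, w=11) cum 305
⇒ x* = 14
y-coordinate, sorted with cumulative weight:
  y=4 (S, w=30) cum 30
  y=8 (Q, w=11) cum 41
  y=13 (U, w=5) cum 46
  y=15 (P, w=9) cum 55
  y=18 (R, w=50) cum 105
  y=20 (V, w=120) cum 225  ← median
  y=22 (T, w=80) cum 305
⇒ y* = 20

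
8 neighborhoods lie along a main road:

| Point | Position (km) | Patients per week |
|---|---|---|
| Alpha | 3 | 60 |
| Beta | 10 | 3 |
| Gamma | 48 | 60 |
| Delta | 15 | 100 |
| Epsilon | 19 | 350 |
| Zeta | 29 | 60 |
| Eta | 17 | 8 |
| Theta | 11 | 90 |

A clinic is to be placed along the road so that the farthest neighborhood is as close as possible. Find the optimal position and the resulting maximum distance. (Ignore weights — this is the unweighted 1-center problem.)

location 25.5, max distance 22.5

The 1-center on a line is the midpoint of the two extreme points: leftmost at 3, rightmost at 48.
Optimal location = (3 + 48)/2 = 25.5; maximum distance = (48 − 3)/2 = 22.5.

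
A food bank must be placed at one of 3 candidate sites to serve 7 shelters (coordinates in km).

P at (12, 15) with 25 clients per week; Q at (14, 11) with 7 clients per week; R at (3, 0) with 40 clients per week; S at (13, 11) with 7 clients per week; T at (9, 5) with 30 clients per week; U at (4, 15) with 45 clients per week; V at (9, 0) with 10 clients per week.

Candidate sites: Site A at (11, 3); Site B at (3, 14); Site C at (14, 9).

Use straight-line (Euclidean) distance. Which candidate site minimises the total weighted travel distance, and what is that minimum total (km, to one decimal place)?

Site B, total 1479.7 km

Total weighted distance at each candidate:
  Site A (11, 3): total = 1506.4
  Site B (3, 14): total = 1479.7
  Site C (14, 9): total = 1576.1
Minimum is at Site B with total 1479.7 km.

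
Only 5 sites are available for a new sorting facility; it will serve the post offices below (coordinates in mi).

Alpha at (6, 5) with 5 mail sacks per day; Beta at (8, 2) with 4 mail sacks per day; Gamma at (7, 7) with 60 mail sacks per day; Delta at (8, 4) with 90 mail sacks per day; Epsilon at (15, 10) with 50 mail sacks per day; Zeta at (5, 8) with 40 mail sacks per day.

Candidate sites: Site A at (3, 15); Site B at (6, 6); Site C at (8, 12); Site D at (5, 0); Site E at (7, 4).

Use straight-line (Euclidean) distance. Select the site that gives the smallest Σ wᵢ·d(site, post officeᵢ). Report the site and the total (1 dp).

Total weighted distance at each candidate:
  Site A (3, 15): total = 2673.2
  Site B (6, 6): total = 944.2
  Site C (8, 12): total = 1666.3
  Site D (5, 0): total = 1953.8
  Site E (7, 4): total = 964.9
Minimum is at Site B with total 944.2 mi.

Site B, total 944.2 mi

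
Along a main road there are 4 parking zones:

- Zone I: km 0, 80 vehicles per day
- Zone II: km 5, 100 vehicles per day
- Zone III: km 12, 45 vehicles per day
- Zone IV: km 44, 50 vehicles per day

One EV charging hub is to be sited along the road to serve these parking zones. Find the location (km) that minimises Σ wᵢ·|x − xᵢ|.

x = 5

For a sum of weighted absolute distances on a line, the optimum is the weighted median (not the mean). Total weight W = 275; half-weight = 137.5.
Sort by position and accumulate weight:
  km 0 (Zone I, w=80) → cum 80
  km 5 (Zone II, w=100) → cum 180  ≥ 137.5 → median here
  km 12 (Zone III, w=45) → cum 225
  km 44 (Zone IV, w=50) → cum 275
Optimal location: km 5.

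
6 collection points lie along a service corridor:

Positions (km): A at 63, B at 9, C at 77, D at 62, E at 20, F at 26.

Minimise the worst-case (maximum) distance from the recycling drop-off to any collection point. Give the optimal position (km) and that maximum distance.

location 43, max distance 34

The 1-center on a line is the midpoint of the two extreme points: leftmost at 9, rightmost at 77.
Optimal location = (9 + 77)/2 = 43; maximum distance = (77 − 9)/2 = 34.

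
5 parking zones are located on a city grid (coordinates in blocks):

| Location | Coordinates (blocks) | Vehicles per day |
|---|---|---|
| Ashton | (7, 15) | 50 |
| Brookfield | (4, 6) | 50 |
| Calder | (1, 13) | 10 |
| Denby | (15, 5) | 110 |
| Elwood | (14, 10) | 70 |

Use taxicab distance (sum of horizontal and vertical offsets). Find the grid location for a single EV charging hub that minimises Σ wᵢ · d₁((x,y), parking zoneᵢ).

(14, 6)

Manhattan distance separates: Σwᵢ(|x−xᵢ|+|y−yᵢ|) = Σwᵢ|x−xᵢ| + Σwᵢ|y−yᵢ|, so x and y are optimised independently as 1-D weighted medians.
Total weight W = 290; half = 145.
x-coordinate, sorted with cumulative weight:
  x=1 (Calder, w=10) cum 10
  x=4 (Brookfield, w=50) cum 60
  x=7 (Ashton, w=50) cum 110
  x=14 (Elwood, w=70) cum 180  ← median
  x=15 (Denby, w=110) cum 290
⇒ x* = 14
y-coordinate, sorted with cumulative weight:
  y=5 (Denby, w=110) cum 110
  y=6 (Brookfield, w=50) cum 160  ← median
  y=10 (Elwood, w=70) cum 230
  y=13 (Calder, w=10) cum 240
  y=15 (Ashton, w=50) cum 290
⇒ y* = 6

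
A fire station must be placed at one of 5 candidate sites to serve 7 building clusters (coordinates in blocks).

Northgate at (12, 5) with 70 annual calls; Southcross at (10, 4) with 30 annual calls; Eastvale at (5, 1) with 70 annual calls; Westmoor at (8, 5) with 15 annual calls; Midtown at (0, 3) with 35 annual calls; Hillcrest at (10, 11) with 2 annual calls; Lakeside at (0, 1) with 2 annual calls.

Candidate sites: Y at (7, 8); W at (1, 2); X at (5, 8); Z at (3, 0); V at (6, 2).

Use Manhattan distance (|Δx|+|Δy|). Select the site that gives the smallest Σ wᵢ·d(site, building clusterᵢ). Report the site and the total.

Total weighted distance at each candidate:
  Y (7, 8): total = 1920
  W (1, 2): total = 1920
  X (5, 8): total = 1940
  Z (3, 0): total = 1924
  V (6, 2): total = 1310
Minimum is at V with total 1310 blocks.

V, total 1310 blocks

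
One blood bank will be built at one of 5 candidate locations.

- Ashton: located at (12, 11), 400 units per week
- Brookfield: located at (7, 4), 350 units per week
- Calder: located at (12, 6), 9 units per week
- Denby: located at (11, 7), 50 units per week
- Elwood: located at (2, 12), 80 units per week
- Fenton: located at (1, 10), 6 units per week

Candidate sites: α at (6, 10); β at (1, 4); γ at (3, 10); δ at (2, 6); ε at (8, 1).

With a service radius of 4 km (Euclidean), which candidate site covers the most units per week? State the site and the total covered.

ε, covering 350

Coverage radius r = 4 km; a point is covered iff (Δx)²+(Δy)² ≤ 4² = 16.
  α (6, 10): covers {none} → 0
  β (1, 4): covers {none} → 0
  γ (3, 10): covers {Elwood, Fenton} → 86
  δ (2, 6): covers {none} → 0
  ε (8, 1): covers {Brookfield} → 350
Maximum coverage at ε: 350 units per week.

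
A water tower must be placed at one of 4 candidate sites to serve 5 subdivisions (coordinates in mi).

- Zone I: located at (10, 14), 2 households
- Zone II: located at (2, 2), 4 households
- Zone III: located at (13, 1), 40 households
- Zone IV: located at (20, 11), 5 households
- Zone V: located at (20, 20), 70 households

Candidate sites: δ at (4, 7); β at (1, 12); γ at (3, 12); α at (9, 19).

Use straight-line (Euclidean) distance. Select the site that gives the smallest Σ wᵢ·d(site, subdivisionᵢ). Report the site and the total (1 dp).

α, total 1662.5 mi

Total weighted distance at each candidate:
  δ (4, 7): total = 1998.2
  β (1, 12): total = 2248.0
  γ (3, 12): total = 2049.7
  α (9, 19): total = 1662.5
Minimum is at α with total 1662.5 mi.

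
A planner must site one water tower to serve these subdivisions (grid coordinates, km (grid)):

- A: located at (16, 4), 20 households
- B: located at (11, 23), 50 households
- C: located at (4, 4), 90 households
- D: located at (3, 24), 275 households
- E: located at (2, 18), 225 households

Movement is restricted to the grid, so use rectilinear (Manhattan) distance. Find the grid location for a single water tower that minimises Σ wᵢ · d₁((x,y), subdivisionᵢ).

Manhattan distance separates: Σwᵢ(|x−xᵢ|+|y−yᵢ|) = Σwᵢ|x−xᵢ| + Σwᵢ|y−yᵢ|, so x and y are optimised independently as 1-D weighted medians.
Total weight W = 660; half = 330.
x-coordinate, sorted with cumulative weight:
  x=2 (E, w=225) cum 225
  x=3 (D, w=275) cum 500  ← median
  x=4 (C, w=90) cum 590
  x=11 (B, w=50) cum 640
  x=16 (A, w=20) cum 660
⇒ x* = 3
y-coordinate, sorted with cumulative weight:
  y=4 (A, w=20) cum 20
  y=4 (C, w=90) cum 110
  y=18 (E, w=225) cum 335  ← median
  y=23 (B, w=50) cum 385
  y=24 (D, w=275) cum 660
⇒ y* = 18

(3, 18)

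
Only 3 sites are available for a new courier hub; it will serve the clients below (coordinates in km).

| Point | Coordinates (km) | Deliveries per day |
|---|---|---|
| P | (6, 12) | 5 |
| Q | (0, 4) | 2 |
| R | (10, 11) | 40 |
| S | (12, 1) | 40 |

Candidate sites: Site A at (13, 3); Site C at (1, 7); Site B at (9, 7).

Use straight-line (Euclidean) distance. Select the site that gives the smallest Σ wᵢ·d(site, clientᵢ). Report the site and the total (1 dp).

Site B, total 481.4 km

Total weighted distance at each candidate:
  Site A (13, 3): total = 514.3
  Site C (1, 7): total = 936.8
  Site B (9, 7): total = 481.4
Minimum is at Site B with total 481.4 km.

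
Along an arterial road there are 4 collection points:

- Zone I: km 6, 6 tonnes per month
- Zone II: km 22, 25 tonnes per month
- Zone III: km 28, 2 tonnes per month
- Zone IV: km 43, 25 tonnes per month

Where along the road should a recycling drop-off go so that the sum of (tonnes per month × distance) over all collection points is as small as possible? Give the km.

For a sum of weighted absolute distances on a line, the optimum is the weighted median (not the mean). Total weight W = 58; half-weight = 29.
Sort by position and accumulate weight:
  km 6 (Zone I, w=6) → cum 6
  km 22 (Zone II, w=25) → cum 31  ≥ 29 → median here
  km 28 (Zone III, w=2) → cum 33
  km 43 (Zone IV, w=25) → cum 58
Optimal location: km 22.

x = 22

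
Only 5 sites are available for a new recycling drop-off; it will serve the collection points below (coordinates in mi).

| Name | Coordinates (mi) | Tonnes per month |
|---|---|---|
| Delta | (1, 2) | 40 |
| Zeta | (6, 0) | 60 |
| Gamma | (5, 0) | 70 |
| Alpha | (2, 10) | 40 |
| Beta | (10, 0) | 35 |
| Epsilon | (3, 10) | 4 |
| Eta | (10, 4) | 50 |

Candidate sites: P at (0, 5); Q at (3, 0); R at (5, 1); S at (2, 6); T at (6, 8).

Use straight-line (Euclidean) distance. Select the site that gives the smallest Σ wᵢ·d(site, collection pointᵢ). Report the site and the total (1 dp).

Total weighted distance at each candidate:
  P (0, 5): total = 2222.6
  Q (3, 0): total = 1523.2
  R (5, 1): total = 1206.1
  S (2, 6): total = 2006.0
  T (6, 8): total = 2146.0
Minimum is at R with total 1206.1 mi.

R, total 1206.1 mi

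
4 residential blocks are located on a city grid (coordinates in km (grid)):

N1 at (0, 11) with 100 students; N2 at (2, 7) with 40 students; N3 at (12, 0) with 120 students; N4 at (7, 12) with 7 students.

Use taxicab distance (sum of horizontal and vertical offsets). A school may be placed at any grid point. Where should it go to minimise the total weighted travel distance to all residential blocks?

(2, 7)

Manhattan distance separates: Σwᵢ(|x−xᵢ|+|y−yᵢ|) = Σwᵢ|x−xᵢ| + Σwᵢ|y−yᵢ|, so x and y are optimised independently as 1-D weighted medians.
Total weight W = 267; half = 133.5.
x-coordinate, sorted with cumulative weight:
  x=0 (N1, w=100) cum 100
  x=2 (N2, w=40) cum 140  ← median
  x=7 (N4, w=7) cum 147
  x=12 (N3, w=120) cum 267
⇒ x* = 2
y-coordinate, sorted with cumulative weight:
  y=0 (N3, w=120) cum 120
  y=7 (N2, w=40) cum 160  ← median
  y=11 (N1, w=100) cum 260
  y=12 (N4, w=7) cum 267
⇒ y* = 7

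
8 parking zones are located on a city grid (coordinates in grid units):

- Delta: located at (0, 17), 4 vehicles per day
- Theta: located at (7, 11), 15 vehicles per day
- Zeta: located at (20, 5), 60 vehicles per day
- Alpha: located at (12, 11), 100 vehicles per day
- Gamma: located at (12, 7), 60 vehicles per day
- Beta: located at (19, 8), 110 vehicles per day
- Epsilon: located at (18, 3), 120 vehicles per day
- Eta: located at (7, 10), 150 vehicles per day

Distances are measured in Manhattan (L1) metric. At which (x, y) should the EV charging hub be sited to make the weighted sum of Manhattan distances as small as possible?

Manhattan distance separates: Σwᵢ(|x−xᵢ|+|y−yᵢ|) = Σwᵢ|x−xᵢ| + Σwᵢ|y−yᵢ|, so x and y are optimised independently as 1-D weighted medians.
Total weight W = 619; half = 309.5.
x-coordinate, sorted with cumulative weight:
  x=0 (Delta, w=4) cum 4
  x=7 (Theta, w=15) cum 19
  x=7 (Eta, w=150) cum 169
  x=12 (Alpha, w=100) cum 269
  x=12 (Gamma, w=60) cum 329  ← median
  x=18 (Epsilon, w=120) cum 449
  x=19 (Beta, w=110) cum 559
  x=20 (Zeta, w=60) cum 619
⇒ x* = 12
y-coordinate, sorted with cumulative weight:
  y=3 (Epsilon, w=120) cum 120
  y=5 (Zeta, w=60) cum 180
  y=7 (Gamma, w=60) cum 240
  y=8 (Beta, w=110) cum 350  ← median
  y=10 (Eta, w=150) cum 500
  y=11 (Theta, w=15) cum 515
  y=11 (Alpha, w=100) cum 615
  y=17 (Delta, w=4) cum 619
⇒ y* = 8

(12, 8)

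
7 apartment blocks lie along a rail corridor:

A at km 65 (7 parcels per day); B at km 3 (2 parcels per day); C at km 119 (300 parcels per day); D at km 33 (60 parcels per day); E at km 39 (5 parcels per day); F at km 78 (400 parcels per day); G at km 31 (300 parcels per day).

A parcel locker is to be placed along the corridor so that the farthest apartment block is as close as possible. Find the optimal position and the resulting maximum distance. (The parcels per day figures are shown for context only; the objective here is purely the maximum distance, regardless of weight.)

location 61, max distance 58

The 1-center on a line is the midpoint of the two extreme points: leftmost at 3, rightmost at 119.
Optimal location = (3 + 119)/2 = 61; maximum distance = (119 − 3)/2 = 58.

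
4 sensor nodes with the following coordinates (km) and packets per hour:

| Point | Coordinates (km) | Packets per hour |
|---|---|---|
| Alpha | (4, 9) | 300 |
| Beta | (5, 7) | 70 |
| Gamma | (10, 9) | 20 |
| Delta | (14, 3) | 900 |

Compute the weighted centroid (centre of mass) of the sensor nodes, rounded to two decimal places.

(11.12, 4.71)

The minimiser of Σwᵢ‖p−pᵢ‖² is the weighted centroid p* = (Σwᵢpᵢ)/(Σwᵢ).
Σwᵢ = 1290.
Σwᵢxᵢ = 300·4 + 70·5 + 20·10 + 900·14 = 14350.
Σwᵢyᵢ = 300·9 + 70·7 + 20·9 + 900·3 = 6070.
x* = 14350/1290 = 11.12, y* = 6070/1290 = 4.71.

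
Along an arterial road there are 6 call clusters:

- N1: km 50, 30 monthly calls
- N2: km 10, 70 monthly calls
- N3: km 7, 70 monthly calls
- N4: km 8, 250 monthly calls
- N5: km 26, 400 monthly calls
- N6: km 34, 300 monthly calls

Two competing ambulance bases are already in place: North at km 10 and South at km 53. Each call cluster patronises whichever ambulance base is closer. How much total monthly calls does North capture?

790

The indifferent point is the midpoint (10+53)/2 = 31.5; call clusters left of it (closer to North at 10) go to North, those right go to South.
  N3 at 7 (w=70) → North
  N4 at 8 (w=250) → North
  N2 at 10 (w=70) → North
  N5 at 26 (w=400) → North
  N6 at 34 (w=300) → South
  N1 at 50 (w=30) → South
North captures 790; South captures 330.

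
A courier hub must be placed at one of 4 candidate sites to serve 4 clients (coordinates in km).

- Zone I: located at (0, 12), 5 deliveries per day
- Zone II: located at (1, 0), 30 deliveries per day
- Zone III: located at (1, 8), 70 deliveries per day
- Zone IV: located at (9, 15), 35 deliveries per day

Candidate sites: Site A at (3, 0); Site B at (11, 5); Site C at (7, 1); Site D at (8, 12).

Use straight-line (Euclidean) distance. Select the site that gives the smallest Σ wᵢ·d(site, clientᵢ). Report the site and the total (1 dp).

Total weighted distance at each candidate:
  Site A (3, 0): total = 1264.5
  Site B (11, 5): total = 1488.4
  Site C (7, 1): total = 1388.0
  Site D (8, 12): total = 1131.8
Minimum is at Site D with total 1131.8 km.

Site D, total 1131.8 km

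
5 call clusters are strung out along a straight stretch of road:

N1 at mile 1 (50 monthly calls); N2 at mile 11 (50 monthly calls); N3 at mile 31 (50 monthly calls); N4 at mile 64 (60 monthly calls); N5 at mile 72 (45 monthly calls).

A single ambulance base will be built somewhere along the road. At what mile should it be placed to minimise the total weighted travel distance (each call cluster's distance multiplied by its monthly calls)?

For a sum of weighted absolute distances on a line, the optimum is the weighted median (not the mean). Total weight W = 255; half-weight = 127.5.
Sort by position and accumulate weight:
  mile 1 (N1, w=50) → cum 50
  mile 11 (N2, w=50) → cum 100
  mile 31 (N3, w=50) → cum 150  ≥ 127.5 → median here
  mile 64 (N4, w=60) → cum 210
  mile 72 (N5, w=45) → cum 255
Optimal location: mile 31.

x = 31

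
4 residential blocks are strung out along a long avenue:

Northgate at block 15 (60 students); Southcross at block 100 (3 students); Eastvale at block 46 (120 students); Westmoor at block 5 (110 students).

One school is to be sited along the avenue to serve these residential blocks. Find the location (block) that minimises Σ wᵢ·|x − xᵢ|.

x = 15

For a sum of weighted absolute distances on a line, the optimum is the weighted median (not the mean). Total weight W = 293; half-weight = 146.5.
Sort by position and accumulate weight:
  block 5 (Westmoor, w=110) → cum 110
  block 15 (Northgate, w=60) → cum 170  ≥ 146.5 → median here
  block 46 (Eastvale, w=120) → cum 290
  block 100 (Southcross, w=3) → cum 293
Optimal location: block 15.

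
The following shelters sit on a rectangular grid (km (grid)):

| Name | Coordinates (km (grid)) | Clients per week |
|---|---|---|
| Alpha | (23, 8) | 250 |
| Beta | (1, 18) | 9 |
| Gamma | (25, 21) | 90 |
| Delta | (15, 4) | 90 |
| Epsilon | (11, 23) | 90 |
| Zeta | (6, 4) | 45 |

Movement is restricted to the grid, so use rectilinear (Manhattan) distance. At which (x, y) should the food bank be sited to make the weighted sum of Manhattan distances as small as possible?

Manhattan distance separates: Σwᵢ(|x−xᵢ|+|y−yᵢ|) = Σwᵢ|x−xᵢ| + Σwᵢ|y−yᵢ|, so x and y are optimised independently as 1-D weighted medians.
Total weight W = 574; half = 287.
x-coordinate, sorted with cumulative weight:
  x=1 (Beta, w=9) cum 9
  x=6 (Zeta, w=45) cum 54
  x=11 (Epsilon, w=90) cum 144
  x=15 (Delta, w=90) cum 234
  x=23 (Alpha, w=250) cum 484  ← median
  x=25 (Gamma, w=90) cum 574
⇒ x* = 23
y-coordinate, sorted with cumulative weight:
  y=4 (Delta, w=90) cum 90
  y=4 (Zeta, w=45) cum 135
  y=8 (Alpha, w=250) cum 385  ← median
  y=18 (Beta, w=9) cum 394
  y=21 (Gamma, w=90) cum 484
  y=23 (Epsilon, w=90) cum 574
⇒ y* = 8

(23, 8)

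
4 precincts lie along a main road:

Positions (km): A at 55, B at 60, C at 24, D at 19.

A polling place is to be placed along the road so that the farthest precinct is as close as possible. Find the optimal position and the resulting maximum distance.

The 1-center on a line is the midpoint of the two extreme points: leftmost at 19, rightmost at 60.
Optimal location = (19 + 60)/2 = 39.5; maximum distance = (60 − 19)/2 = 20.5.

location 39.5, max distance 20.5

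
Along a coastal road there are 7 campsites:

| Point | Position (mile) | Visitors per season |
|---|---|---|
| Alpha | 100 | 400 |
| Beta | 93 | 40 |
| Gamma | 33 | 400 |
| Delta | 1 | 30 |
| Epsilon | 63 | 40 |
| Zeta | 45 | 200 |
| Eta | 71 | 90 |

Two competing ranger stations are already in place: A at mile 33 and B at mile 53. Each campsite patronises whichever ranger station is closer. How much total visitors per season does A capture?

430

The indifferent point is the midpoint (33+53)/2 = 43; campsites left of it (closer to A at 33) go to A, those right go to B.
  Delta at 1 (w=30) → A
  Gamma at 33 (w=400) → A
  Zeta at 45 (w=200) → B
  Epsilon at 63 (w=40) → B
  Eta at 71 (w=90) → B
  Beta at 93 (w=40) → B
  Alpha at 100 (w=400) → B
A captures 430; B captures 770.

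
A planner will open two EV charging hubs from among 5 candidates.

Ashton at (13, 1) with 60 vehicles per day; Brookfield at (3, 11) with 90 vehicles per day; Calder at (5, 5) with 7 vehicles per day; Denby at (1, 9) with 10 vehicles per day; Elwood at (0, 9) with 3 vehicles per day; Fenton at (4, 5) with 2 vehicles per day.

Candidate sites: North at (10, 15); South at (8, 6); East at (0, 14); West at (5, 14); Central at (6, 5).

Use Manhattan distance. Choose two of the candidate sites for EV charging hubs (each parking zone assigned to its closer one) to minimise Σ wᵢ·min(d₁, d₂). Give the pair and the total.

Evaluate every pair (each demand assigned to the nearer of the two):
  {South, West}: total = 1208
  {West, Central}: total = 1241
  {South, East}: total = 1253
  {East, Central}: total = 1286
  {South, Central}: total = 1541
  {North, Central}: total = 1601
  {North, South}: total = 1671
  {North, West}: total = 1673
  {North, East}: total = 1759
  {East, West}: total = 1868
Best pair: {South, West} with total 1208.

{South, West}, total 1208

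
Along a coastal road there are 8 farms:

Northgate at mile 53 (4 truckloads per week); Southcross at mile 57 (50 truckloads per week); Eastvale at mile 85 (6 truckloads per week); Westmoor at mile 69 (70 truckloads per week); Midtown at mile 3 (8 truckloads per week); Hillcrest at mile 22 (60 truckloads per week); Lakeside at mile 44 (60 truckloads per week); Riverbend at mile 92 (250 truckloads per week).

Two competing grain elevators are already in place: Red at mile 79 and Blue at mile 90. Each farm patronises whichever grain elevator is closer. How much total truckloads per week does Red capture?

The indifferent point is the midpoint (79+90)/2 = 84.5; farms left of it (closer to Red at 79) go to Red, those right go to Blue.
  Midtown at 3 (w=8) → Red
  Hillcrest at 22 (w=60) → Red
  Lakeside at 44 (w=60) → Red
  Northgate at 53 (w=4) → Red
  Southcross at 57 (w=50) → Red
  Westmoor at 69 (w=70) → Red
  Eastvale at 85 (w=6) → Blue
  Riverbend at 92 (w=250) → Blue
Red captures 252; Blue captures 256.

252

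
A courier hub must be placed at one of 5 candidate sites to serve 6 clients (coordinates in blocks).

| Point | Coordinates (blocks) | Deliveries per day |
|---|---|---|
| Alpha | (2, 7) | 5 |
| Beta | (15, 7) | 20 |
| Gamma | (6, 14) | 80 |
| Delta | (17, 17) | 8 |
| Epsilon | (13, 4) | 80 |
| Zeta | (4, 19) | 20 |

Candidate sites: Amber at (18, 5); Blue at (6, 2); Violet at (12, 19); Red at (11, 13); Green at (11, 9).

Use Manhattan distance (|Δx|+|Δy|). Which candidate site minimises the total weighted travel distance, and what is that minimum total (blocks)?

Red, total 1975 blocks

Total weighted distance at each candidate:
  Amber (18, 5): total = 3014
  Blue (6, 2): total = 2593
  Violet (12, 19): total = 2786
  Red (11, 13): total = 1975
  Green (11, 9): total = 1987
Minimum is at Red with total 1975 blocks.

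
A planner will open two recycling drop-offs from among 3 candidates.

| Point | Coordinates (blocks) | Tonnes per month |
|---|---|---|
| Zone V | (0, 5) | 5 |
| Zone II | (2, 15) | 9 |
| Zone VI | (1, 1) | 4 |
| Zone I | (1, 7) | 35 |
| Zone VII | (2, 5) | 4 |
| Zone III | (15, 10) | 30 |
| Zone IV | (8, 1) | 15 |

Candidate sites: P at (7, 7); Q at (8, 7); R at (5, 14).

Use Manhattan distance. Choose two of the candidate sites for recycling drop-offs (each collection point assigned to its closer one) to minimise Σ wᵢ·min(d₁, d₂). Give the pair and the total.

Evaluate every pair (each demand assigned to the nearer of the two):
  {P, R}: total = 802
  {Q, R}: total = 805
  {P, Q}: total = 838
Best pair: {P, R} with total 802.

{P, R}, total 802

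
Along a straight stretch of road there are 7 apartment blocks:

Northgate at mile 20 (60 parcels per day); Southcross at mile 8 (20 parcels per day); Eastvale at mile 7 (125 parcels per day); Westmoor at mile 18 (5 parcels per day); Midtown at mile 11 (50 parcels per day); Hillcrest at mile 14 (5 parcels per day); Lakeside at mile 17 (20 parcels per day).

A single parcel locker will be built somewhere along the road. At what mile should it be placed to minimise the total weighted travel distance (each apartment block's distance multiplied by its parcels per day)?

x = 8

For a sum of weighted absolute distances on a line, the optimum is the weighted median (not the mean). Total weight W = 285; half-weight = 142.5.
Sort by position and accumulate weight:
  mile 7 (Eastvale, w=125) → cum 125
  mile 8 (Southcross, w=20) → cum 145  ≥ 142.5 → median here
  mile 11 (Midtown, w=50) → cum 195
  mile 14 (Hillcrest, w=5) → cum 200
  mile 17 (Lakeside, w=20) → cum 220
  mile 18 (Westmoor, w=5) → cum 225
  mile 20 (Northgate, w=60) → cum 285
Optimal location: mile 8.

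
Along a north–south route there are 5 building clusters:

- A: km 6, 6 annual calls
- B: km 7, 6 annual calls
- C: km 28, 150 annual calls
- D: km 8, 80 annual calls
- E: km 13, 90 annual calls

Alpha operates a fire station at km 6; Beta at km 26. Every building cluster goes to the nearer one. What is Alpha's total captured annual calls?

182

The indifferent point is the midpoint (6+26)/2 = 16; building clusters left of it (closer to Alpha at 6) go to Alpha, those right go to Beta.
  A at 6 (w=6) → Alpha
  B at 7 (w=6) → Alpha
  D at 8 (w=80) → Alpha
  E at 13 (w=90) → Alpha
  C at 28 (w=150) → Beta
Alpha captures 182; Beta captures 150.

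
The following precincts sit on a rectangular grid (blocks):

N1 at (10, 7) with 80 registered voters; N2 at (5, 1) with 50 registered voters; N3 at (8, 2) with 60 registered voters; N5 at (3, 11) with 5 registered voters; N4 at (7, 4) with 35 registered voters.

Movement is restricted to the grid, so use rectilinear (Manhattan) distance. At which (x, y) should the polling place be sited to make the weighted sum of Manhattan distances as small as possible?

(8, 4)

Manhattan distance separates: Σwᵢ(|x−xᵢ|+|y−yᵢ|) = Σwᵢ|x−xᵢ| + Σwᵢ|y−yᵢ|, so x and y are optimised independently as 1-D weighted medians.
Total weight W = 230; half = 115.
x-coordinate, sorted with cumulative weight:
  x=3 (N5, w=5) cum 5
  x=5 (N2, w=50) cum 55
  x=7 (N4, w=35) cum 90
  x=8 (N3, w=60) cum 150  ← median
  x=10 (N1, w=80) cum 230
⇒ x* = 8
y-coordinate, sorted with cumulative weight:
  y=1 (N2, w=50) cum 50
  y=2 (N3, w=60) cum 110
  y=4 (N4, w=35) cum 145  ← median
  y=7 (N1, w=80) cum 225
  y=11 (N5, w=5) cum 230
⇒ y* = 4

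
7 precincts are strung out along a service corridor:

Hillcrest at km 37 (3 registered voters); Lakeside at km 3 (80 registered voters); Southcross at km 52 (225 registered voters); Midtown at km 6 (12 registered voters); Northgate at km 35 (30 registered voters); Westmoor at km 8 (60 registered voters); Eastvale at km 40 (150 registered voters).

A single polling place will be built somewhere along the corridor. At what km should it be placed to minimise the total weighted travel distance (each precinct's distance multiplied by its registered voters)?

For a sum of weighted absolute distances on a line, the optimum is the weighted median (not the mean). Total weight W = 560; half-weight = 280.
Sort by position and accumulate weight:
  km 3 (Lakeside, w=80) → cum 80
  km 6 (Midtown, w=12) → cum 92
  km 8 (Westmoor, w=60) → cum 152
  km 35 (Northgate, w=30) → cum 182
  km 37 (Hillcrest, w=3) → cum 185
  km 40 (Eastvale, w=150) → cum 335  ≥ 280 → median here
  km 52 (Southcross, w=225) → cum 560
Optimal location: km 40.

x = 40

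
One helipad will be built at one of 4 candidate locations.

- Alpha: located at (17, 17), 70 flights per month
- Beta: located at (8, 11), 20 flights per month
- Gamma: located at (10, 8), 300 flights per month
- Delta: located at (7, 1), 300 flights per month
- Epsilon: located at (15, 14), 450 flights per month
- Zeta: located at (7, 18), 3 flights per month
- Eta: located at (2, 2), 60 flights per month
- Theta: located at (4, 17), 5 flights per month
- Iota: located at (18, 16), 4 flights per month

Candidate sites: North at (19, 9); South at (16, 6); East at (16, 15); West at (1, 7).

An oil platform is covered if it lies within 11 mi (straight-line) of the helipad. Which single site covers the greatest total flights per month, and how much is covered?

South, covering 1074

Coverage radius r = 11 mi; a point is covered iff (Δx)²+(Δy)² ≤ 11² = 121.
  North (19, 9): covers {Alpha, Gamma, Epsilon, Iota} → 824
  South (16, 6): covers {Beta, Gamma, Delta, Epsilon, Iota} → 1074
  East (16, 15): covers {Alpha, Beta, Gamma, Epsilon, Zeta, Iota} → 847
  West (1, 7): covers {Beta, Gamma, Delta, Eta, Theta} → 685
Maximum coverage at South: 1074 flights per month.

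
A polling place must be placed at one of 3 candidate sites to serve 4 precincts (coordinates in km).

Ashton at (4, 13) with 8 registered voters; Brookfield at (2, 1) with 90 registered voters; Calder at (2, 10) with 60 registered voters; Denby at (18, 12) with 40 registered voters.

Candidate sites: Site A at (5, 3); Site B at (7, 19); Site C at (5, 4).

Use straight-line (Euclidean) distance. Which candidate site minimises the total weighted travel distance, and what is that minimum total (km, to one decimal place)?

Site C, total 1467.3 km

Total weighted distance at each candidate:
  Site A (5, 3): total = 1494.3
  Site B (7, 19): total = 2874.3
  Site C (5, 4): total = 1467.3
Minimum is at Site C with total 1467.3 km.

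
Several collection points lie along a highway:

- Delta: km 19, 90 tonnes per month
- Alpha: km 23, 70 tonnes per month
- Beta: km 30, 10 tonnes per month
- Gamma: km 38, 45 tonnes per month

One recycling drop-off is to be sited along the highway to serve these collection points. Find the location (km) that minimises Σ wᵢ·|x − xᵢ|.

x = 23

For a sum of weighted absolute distances on a line, the optimum is the weighted median (not the mean). Total weight W = 215; half-weight = 107.5.
Sort by position and accumulate weight:
  km 19 (Delta, w=90) → cum 90
  km 23 (Alpha, w=70) → cum 160  ≥ 107.5 → median here
  km 30 (Beta, w=10) → cum 170
  km 38 (Gamma, w=45) → cum 215
Optimal location: km 23.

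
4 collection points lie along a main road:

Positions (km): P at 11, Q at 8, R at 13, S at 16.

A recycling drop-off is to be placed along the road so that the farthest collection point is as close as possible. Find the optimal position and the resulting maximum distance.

location 12, max distance 4

The 1-center on a line is the midpoint of the two extreme points: leftmost at 8, rightmost at 16.
Optimal location = (8 + 16)/2 = 12; maximum distance = (16 − 8)/2 = 4.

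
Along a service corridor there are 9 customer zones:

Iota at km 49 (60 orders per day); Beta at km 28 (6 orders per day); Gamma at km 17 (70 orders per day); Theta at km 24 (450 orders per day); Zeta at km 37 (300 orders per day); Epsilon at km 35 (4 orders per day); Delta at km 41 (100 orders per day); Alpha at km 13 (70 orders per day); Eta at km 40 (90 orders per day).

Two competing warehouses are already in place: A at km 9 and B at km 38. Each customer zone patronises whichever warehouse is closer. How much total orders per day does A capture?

The indifferent point is the midpoint (9+38)/2 = 23.5; customer zones left of it (closer to A at 9) go to A, those right go to B.
  Alpha at 13 (w=70) → A
  Gamma at 17 (w=70) → A
  Theta at 24 (w=450) → B
  Beta at 28 (w=6) → B
  Epsilon at 35 (w=4) → B
  Zeta at 37 (w=300) → B
  Eta at 40 (w=90) → B
  Delta at 41 (w=100) → B
  Iota at 49 (w=60) → B
A captures 140; B captures 1010.

140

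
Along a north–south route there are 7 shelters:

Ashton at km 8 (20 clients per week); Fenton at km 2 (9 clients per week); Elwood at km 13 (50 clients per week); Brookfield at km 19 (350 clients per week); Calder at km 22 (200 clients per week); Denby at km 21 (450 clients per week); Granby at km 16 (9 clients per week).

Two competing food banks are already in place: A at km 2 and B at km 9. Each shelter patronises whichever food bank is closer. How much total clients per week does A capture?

9

The indifferent point is the midpoint (2+9)/2 = 5.5; shelters left of it (closer to A at 2) go to A, those right go to B.
  Fenton at 2 (w=9) → A
  Ashton at 8 (w=20) → B
  Elwood at 13 (w=50) → B
  Granby at 16 (w=9) → B
  Brookfield at 19 (w=350) → B
  Denby at 21 (w=450) → B
  Calder at 22 (w=200) → B
A captures 9; B captures 1079.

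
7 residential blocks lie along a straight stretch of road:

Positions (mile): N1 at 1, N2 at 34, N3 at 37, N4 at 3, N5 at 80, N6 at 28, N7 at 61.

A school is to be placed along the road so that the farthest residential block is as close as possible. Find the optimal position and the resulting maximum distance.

The 1-center on a line is the midpoint of the two extreme points: leftmost at 1, rightmost at 80.
Optimal location = (1 + 80)/2 = 40.5; maximum distance = (80 − 1)/2 = 39.5.

location 40.5, max distance 39.5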